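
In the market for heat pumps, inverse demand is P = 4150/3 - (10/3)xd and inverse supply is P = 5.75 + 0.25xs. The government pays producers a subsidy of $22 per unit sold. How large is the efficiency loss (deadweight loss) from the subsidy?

Deadweight loss = 2904/43

Pre-subsidy: 4150/3 - (10/3)x = 5.75 + 0.25x gives x* = 16531/43 and P* = 4380/43.
With the subsidy, sellers receive Ps = Pb + 22 for each unit, where Pb is the price buyers pay.
On the curves, Pb = 4150/3 - (10/3)x and Ps = 5.75 + 0.25x; the wedge Ps − Pb = 22 gives 5.75 + 0.25x − (4150/3 - (10/3)x) = 22, so x' = 16795/43.
Then Pb = 4150/3 − (10/3)·(16795/43) = 3500/43 and Ps = 5.75 + 0.25·(16795/43) = 4446/43.
The subsidy expands output by 16795/43 − 16531/43 = 264/43 past the efficient level; on those units the gap between marginal cost and willingness to pay runs from 0 up to 22.
DWL = ½ × 22 × 264/43 = 2904/43.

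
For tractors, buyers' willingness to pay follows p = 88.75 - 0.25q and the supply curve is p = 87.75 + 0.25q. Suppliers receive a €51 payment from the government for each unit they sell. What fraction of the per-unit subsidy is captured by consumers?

Consumer share = 0.5

Pre-subsidy: 88.75 - 0.25q = 87.75 + 0.25q gives q* = 2 and p* = 88.25.
With the subsidy, sellers receive ps = pb + 51 for each unit, where pb is the price buyers pay.
On the curves, pb = 88.75 - 0.25q and ps = 87.75 + 0.25q; the wedge ps − pb = 51 gives 87.75 + 0.25q − (88.75 - 0.25q) = 51, so q' = 104.
Then pb = 88.75 − 0.25·104 = 62.75 and ps = 87.75 + 0.25·104 = 113.75.
Buyers' price falls by p* − pb = 88.25 − 62.75 = 25.5; sellers' price rises by ps − p* = 113.75 − 88.25 = 25.5.
So consumers capture 25.5/51 = 0.5 of each unit of subsidy.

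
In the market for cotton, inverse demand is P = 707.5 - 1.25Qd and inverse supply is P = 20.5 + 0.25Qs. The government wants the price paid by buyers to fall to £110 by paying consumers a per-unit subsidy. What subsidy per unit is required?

Required subsidy s = £30 per unit

At a buyer price of 110, quantity demanded is 566 − 0.8·110 = 478.
Sellers supply 478 only when they receive Ps = 20.5 + 0.25·478 = 140.
s = Ps − Pb = 140 − 110 = 30.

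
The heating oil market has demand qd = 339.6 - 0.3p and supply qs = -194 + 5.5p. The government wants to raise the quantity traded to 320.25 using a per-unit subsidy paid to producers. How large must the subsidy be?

At q = 320.25, invert demand for the buyer price: pb = (339.6 − 320.25)/0.3 = 64.5; invert supply for the seller price: ps = (320.25 − (-194))/5.5 = 93.5.
The subsidy must fill the gap: s = ps − pb = 93.5 − 64.5 = 29.

Required subsidy s = 29 per unit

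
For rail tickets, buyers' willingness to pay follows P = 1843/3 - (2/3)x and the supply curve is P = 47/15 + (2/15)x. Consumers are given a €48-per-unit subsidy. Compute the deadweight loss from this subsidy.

Pre-subsidy: 1843/3 - (2/3)x = 47/15 + (2/15)x gives x* = 764 and P* = 105.
With the rebate, buyers effectively pay Pb = Ps − 48, where Ps is the price sellers receive.
On the curves, Pb = 1843/3 - (2/3)x and Ps = 47/15 + (2/15)x; the wedge Ps − Pb = 48 gives 47/15 + (2/15)x − (1843/3 - (2/3)x) = 48, so x' = 824.
Then Pb = 1843/3 − (2/3)·824 = 65 and Ps = 47/15 + (2/15)·824 = 113.
The subsidy expands output by 824 − 764 = 60 past the efficient level; on those units the gap between marginal cost and willingness to pay runs from 0 up to 48.
DWL = ½ × 48 × 60 = 1440.

Deadweight loss = €1440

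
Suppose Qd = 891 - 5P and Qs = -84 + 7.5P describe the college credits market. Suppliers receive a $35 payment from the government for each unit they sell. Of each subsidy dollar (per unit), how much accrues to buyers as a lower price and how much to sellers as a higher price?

Pre-subsidy: 891 - 5P = -84 + 7.5P gives P* = 78, Q* = 501.
With the subsidy, sellers receive Ps = Pb + 35 for each unit, where Pb is the price buyers pay.
Supply in terms of Pb becomes Qs = -84 + 7.5(Pb + 35) = 178.5 + 7.5Pb. Setting this equal to demand: 891 - 5Pb = 178.5 + 7.5Pb, so Pb = 57.
Sellers receive Ps = 57 + 35 = 92; Q' = 891 − 5·57 = 606.
Buyers' price falls by P* − Pb = 78 − 57 = 21; sellers' price rises by Ps − P* = 92 − 78 = 14.

Buyers gain $21 per unit; sellers gain $14 per unit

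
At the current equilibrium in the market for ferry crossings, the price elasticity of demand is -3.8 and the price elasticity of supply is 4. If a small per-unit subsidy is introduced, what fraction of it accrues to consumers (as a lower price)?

For a small subsidy around the equilibrium, the benefit split depends on the relative slopes, which at a point are proportional to the elasticities.
Buyer share = εs/(εs + |εd|) = 4/(4 + 3.8) = 20/39; seller share = |εd|/(εs + |εd|) = 19/39.

Consumer share = 20/39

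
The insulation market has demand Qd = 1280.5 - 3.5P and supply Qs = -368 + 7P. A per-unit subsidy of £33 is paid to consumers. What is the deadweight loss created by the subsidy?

Pre-subsidy: 1280.5 - 3.5P = -368 + 7P gives P* = 157, Q* = 731.
With the rebate, buyers effectively pay Pb = Ps − 33, where Ps is the price sellers receive.
Demand in terms of Ps becomes Qd = 1280.5 − 3.5(Ps − 33) = 1396 - 3.5Ps. Setting this equal to supply: 1396 - 3.5Ps = -368 + 7Ps, so Ps = 168.
Buyers pay Pb = 168 − 33 = 135; Q' = -368 + 7·168 = 808.
The subsidy expands output by 808 − 731 = 77 past the efficient level; on those units the gap between marginal cost and willingness to pay runs from 0 up to 33.
DWL = ½ × 33 × 77 = 1270.5.

Deadweight loss = £1270.5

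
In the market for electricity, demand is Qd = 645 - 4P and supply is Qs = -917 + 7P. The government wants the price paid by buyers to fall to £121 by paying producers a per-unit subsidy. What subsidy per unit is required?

At a buyer price of 121, quantity demanded is 645 − 4·121 = 161.
Sellers supply 161 only when they receive Ps with -917 + 7·Ps = 161, i.e. Ps = 154.
s = Ps − Pb = 154 − 121 = 33.

Required subsidy s = £33 per unit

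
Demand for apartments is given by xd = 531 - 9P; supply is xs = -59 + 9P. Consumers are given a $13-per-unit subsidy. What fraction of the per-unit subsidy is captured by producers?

Producer share = 0.5

Pre-subsidy: 531 - 9P = -59 + 9P gives P* = 295/9, x* = 236.
With the rebate, buyers effectively pay Pb = Ps − 13, where Ps is the price sellers receive.
Demand in terms of Ps becomes xd = 531 − 9(Ps − 13) = 648 - 9Ps. Setting this equal to supply: 648 - 9Ps = -59 + 9Ps, so Ps = 707/18.
Buyers pay Pb = 707/18 − 13 = 473/18; x' = -59 + 9·(707/18) = 294.5.
Buyers' price falls by P* − Pb = 295/9 − 473/18 = 6.5; sellers' price rises by Ps − P* = 707/18 − 295/9 = 6.5.
So producers capture 6.5/13 = 0.5 of each unit of subsidy.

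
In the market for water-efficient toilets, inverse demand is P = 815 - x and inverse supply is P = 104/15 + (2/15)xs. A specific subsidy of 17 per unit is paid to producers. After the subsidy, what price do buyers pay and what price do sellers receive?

Pre-subsidy: 815 - x = 104/15 + (2/15)x gives x* = 713 and P* = 102.
With the subsidy, sellers receive Ps = Pb + 17 for each unit, where Pb is the price buyers pay.
On the curves, Pb = 815 - x and Ps = 104/15 + (2/15)x; the wedge Ps − Pb = 17 gives 104/15 + (2/15)x − (815 - x) = 17, so x' = 728.
Then Pb = 815 − 1·728 = 87 and Ps = 104/15 + (2/15)·728 = 104.

Buyers pay 87; sellers receive 104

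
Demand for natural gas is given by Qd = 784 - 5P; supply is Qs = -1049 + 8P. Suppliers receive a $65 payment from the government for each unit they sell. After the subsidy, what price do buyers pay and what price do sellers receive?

Pre-subsidy: 784 - 5P = -1049 + 8P gives P* = 141, Q* = 79.
With the subsidy, sellers receive Ps = Pb + 65 for each unit, where Pb is the price buyers pay.
Supply in terms of Pb becomes Qs = -1049 + 8(Pb + 65) = -529 + 8Pb. Setting this equal to demand: 784 - 5Pb = -529 + 8Pb, so Pb = 101.
Sellers receive Ps = 101 + 65 = 166; Q' = 784 − 5·101 = 279.

Buyers pay $101; sellers receive $166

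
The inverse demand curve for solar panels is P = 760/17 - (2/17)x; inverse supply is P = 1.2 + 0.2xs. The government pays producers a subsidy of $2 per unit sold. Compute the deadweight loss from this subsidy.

Pre-subsidy: 760/17 - (2/17)x = 1.2 + 0.2x gives x* = 3698/27 and P* = 772/27.
With the subsidy, sellers receive Ps = Pb + 2 for each unit, where Pb is the price buyers pay.
On the curves, Pb = 760/17 - (2/17)x and Ps = 1.2 + 0.2x; the wedge Ps − Pb = 2 gives 1.2 + 0.2x − (760/17 - (2/17)x) = 2, so x' = 3868/27.
Then Pb = 760/17 − (2/17)·(3868/27) = 752/27 and Ps = 1.2 + 0.2·(3868/27) = 806/27.
The subsidy expands output by 3868/27 − 3698/27 = 170/27 past the efficient level; on those units the gap between marginal cost and willingness to pay runs from 0 up to 2.
DWL = ½ × 2 × 170/27 = 170/27.

Deadweight loss = 170/27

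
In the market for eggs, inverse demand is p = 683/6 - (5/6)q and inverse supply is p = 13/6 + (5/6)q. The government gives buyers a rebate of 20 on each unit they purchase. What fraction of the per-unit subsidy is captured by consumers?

Consumer share = 0.5

Pre-subsidy: 683/6 - (5/6)q = 13/6 + (5/6)q gives q* = 67 and p* = 58.
With the rebate, buyers effectively pay pb = ps − 20, where ps is the price sellers receive.
On the curves, pb = 683/6 - (5/6)q and ps = 13/6 + (5/6)q; the wedge ps − pb = 20 gives 13/6 + (5/6)q − (683/6 - (5/6)q) = 20, so q' = 79.
Then pb = 683/6 − (5/6)·79 = 48 and ps = 13/6 + (5/6)·79 = 68.
Buyers' price falls by p* − pb = 58 − 48 = 10; sellers' price rises by ps − p* = 68 − 58 = 10.
So consumers capture 10/20 = 0.5 of each unit of subsidy.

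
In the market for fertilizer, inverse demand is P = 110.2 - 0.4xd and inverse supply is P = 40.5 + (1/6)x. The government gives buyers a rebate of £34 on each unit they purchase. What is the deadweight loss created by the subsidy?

Pre-subsidy: 110.2 - 0.4x = 40.5 + (1/6)x gives x* = 123 and P* = 61.
With the rebate, buyers effectively pay Pb = Ps − 34, where Ps is the price sellers receive.
On the curves, Pb = 110.2 - 0.4x and Ps = 40.5 + (1/6)x; the wedge Ps − Pb = 34 gives 40.5 + (1/6)x − (110.2 - 0.4x) = 34, so x' = 183.
Then Pb = 110.2 − 0.4·183 = 37 and Ps = 40.5 + (1/6)·183 = 71.
The subsidy expands output by 183 − 123 = 60 past the efficient level; on those units the gap between marginal cost and willingness to pay runs from 0 up to 34.
DWL = ½ × 34 × 60 = 1020.

Deadweight loss = £1020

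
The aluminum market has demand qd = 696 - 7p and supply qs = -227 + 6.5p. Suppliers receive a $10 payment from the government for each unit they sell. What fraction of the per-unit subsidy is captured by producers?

Pre-subsidy: 696 - 7p = -227 + 6.5p gives p* = 1846/27, q* = 5870/27.
With the subsidy, sellers receive ps = pb + 10 for each unit, where pb is the price buyers pay.
Supply in terms of pb becomes qs = -227 + 6.5(pb + 10) = -162 + 6.5pb. Setting this equal to demand: 696 - 7pb = -162 + 6.5pb, so pb = 572/9.
Sellers receive ps = 572/9 + 10 = 662/9; q' = 696 − 7·(572/9) = 2260/9.
Buyers' price falls by p* − pb = 1846/27 − 572/9 = 130/27; sellers' price rises by ps − p* = 662/9 − 1846/27 = 140/27.
So producers capture (140/27)/10 = 14/27 of each unit of subsidy.

Producer share = 14/27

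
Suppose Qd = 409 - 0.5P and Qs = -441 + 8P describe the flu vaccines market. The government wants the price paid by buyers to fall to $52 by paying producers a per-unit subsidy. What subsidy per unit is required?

At a buyer price of 52, quantity demanded is 409 − 0.5·52 = 383.
Sellers supply 383 only when they receive Ps with -441 + 8·Ps = 383, i.e. Ps = 103.
s = Ps − Pb = 103 − 52 = 51.

Required subsidy s = $51 per unit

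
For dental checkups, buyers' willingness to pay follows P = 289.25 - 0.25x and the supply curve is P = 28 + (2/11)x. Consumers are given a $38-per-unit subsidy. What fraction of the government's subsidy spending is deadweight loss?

Pre-subsidy: 289.25 - 0.25x = 28 + (2/11)x gives x* = 605 and P* = 138.
With the rebate, buyers effectively pay Pb = Ps − 38, where Ps is the price sellers receive.
On the curves, Pb = 289.25 - 0.25x and Ps = 28 + (2/11)x; the wedge Ps − Pb = 38 gives 28 + (2/11)x − (289.25 - 0.25x) = 38, so x' = 693.
Then Pb = 289.25 − 0.25·693 = 116 and Ps = 28 + (2/11)·693 = 154.
ΔCS = ½(605 + 693)(138 − 116) = 14278; ΔPS = ½(605 + 693)(154 − 138) = 10384.
Government spending = 38 × 693 = 26334.
DWL = ½ × 38 × (693 − 605) = 1672; fraction = 1672 / 26334 = 4/63.

DWL / government spending = 4/63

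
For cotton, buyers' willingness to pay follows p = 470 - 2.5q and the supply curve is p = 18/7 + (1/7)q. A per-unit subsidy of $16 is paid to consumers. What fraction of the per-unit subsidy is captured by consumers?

Pre-subsidy: 470 - 2.5q = 18/7 + (1/7)q gives q* = 6544/37 and p* = 1030/37.
With the rebate, buyers effectively pay pb = ps − 16, where ps is the price sellers receive.
On the curves, pb = 470 - 2.5q and ps = 18/7 + (1/7)q; the wedge ps − pb = 16 gives 18/7 + (1/7)q − (470 - 2.5q) = 16, so q' = 6768/37.
Then pb = 470 − 2.5·(6768/37) = 470/37 and ps = 18/7 + (1/7)·(6768/37) = 1062/37.
Buyers' price falls by p* − pb = 1030/37 − 470/37 = 560/37; sellers' price rises by ps − p* = 1062/37 − 1030/37 = 32/37.
So consumers capture (560/37)/16 = 35/37 of each unit of subsidy.

Consumer share = 35/37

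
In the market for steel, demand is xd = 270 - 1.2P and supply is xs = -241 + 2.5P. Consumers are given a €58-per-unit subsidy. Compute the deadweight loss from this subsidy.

Pre-subsidy: 270 - 1.2P = -241 + 2.5P gives P* = 5110/37, x* = 3858/37.
With the rebate, buyers effectively pay Pb = Ps − 58, where Ps is the price sellers receive.
Demand in terms of Ps becomes xd = 270 − 1.2(Ps − 58) = 339.6 - 1.2Ps. Setting this equal to supply: 339.6 - 1.2Ps = -241 + 2.5Ps, so Ps = 5806/37.
Buyers pay Pb = 5806/37 − 58 = 3660/37; x' = -241 + 2.5·(5806/37) = 5598/37.
The subsidy expands output by 5598/37 − 3858/37 = 1740/37 past the efficient level; on those units the gap between marginal cost and willingness to pay runs from 0 up to 58.
DWL = ½ × 58 × 1740/37 = 50460/37.

Deadweight loss = 50460/37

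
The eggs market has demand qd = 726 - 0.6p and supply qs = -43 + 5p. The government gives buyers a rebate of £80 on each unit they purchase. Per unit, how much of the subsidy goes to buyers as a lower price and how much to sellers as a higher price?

Buyers gain 500/7 per unit; sellers gain 60/7 per unit

Pre-subsidy: 726 - 0.6p = -43 + 5p gives p* = 3845/28, q* = 18021/28.
With the rebate, buyers effectively pay pb = ps − 80, where ps is the price sellers receive.
Demand in terms of ps becomes qd = 726 − 0.6(ps − 80) = 774 - 0.6ps. Setting this equal to supply: 774 - 0.6ps = -43 + 5ps, so ps = 4085/28.
Buyers pay pb = 4085/28 − 80 = 1845/28; q' = -43 + 5·(4085/28) = 19221/28.
Buyers' price falls by p* − pb = 3845/28 − 1845/28 = 500/7; sellers' price rises by ps − p* = 4085/28 − 3845/28 = 60/7.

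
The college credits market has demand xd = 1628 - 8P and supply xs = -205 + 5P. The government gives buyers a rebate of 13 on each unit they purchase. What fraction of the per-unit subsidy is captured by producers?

Producer share = 8/13

Pre-subsidy: 1628 - 8P = -205 + 5P gives P* = 141, x* = 500.
With the rebate, buyers effectively pay Pb = Ps − 13, where Ps is the price sellers receive.
Demand in terms of Ps becomes xd = 1628 − 8(Ps − 13) = 1732 - 8Ps. Setting this equal to supply: 1732 - 8Ps = -205 + 5Ps, so Ps = 149.
Buyers pay Pb = 149 − 13 = 136; x' = -205 + 5·149 = 540.
Buyers' price falls by P* − Pb = 141 − 136 = 5; sellers' price rises by Ps − P* = 149 − 141 = 8.
So producers capture 8/13 = 8/13 of each unit of subsidy.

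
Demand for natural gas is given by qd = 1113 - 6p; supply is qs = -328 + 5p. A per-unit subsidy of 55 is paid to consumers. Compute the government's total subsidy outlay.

Pre-subsidy: 1113 - 6p = -328 + 5p gives p* = 131, q* = 327.
With the rebate, buyers effectively pay pb = ps − 55, where ps is the price sellers receive.
Demand in terms of ps becomes qd = 1113 − 6(ps − 55) = 1443 - 6ps. Setting this equal to supply: 1443 - 6ps = -328 + 5ps, so ps = 161.
Buyers pay pb = 161 − 55 = 106; q' = -328 + 5·161 = 477.
Government outlay = subsidy × quantity = 55 × 477 = 26235.

Government cost = 26235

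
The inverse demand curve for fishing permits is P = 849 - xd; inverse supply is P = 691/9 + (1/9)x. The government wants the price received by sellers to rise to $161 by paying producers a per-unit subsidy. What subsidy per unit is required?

Required subsidy s = $70 per unit

At a seller price of 161, quantity supplied is -691 + 9·161 = 758.
Buyers absorb 758 only when they pay Pb = 849 − 1·758 = 91.
s = Ps − Pb = 161 − 91 = 70.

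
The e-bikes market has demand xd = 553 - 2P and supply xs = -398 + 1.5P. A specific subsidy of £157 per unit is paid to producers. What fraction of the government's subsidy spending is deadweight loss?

DWL / government spending = 471/1009

Pre-subsidy: 553 - 2P = -398 + 1.5P gives P* = 1902/7, x* = 67/7.
With the subsidy, sellers receive Ps = Pb + 157 for each unit, where Pb is the price buyers pay.
Supply in terms of Pb becomes xs = -398 + 1.5(Pb + 157) = -162.5 + 1.5Pb. Setting this equal to demand: 553 - 2Pb = -162.5 + 1.5Pb, so Pb = 1431/7.
Sellers receive Ps = 1431/7 + 157 = 2530/7; x' = 553 − 2·(1431/7) = 1009/7.
ΔCS = ½(67/7 + 1009/7)(1902/7 − 1431/7) = 253398/49; ΔPS = ½(67/7 + 1009/7)(2530/7 − 1902/7) = 337864/49.
Government spending = 157 × 1009/7 = 158413/7.
DWL = ½ × 157 × (1009/7 − 67/7) = 73947/7; fraction = (73947/7) / (158413/7) = 471/1009.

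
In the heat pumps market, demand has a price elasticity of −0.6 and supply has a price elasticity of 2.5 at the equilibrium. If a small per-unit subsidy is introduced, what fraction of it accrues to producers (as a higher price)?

Producer share = 6/31

For a small subsidy around the equilibrium, the benefit split depends on the relative slopes, which at a point are proportional to the elasticities.
Buyer share = εs/(εs + |εd|) = 2.5/(2.5 + 0.6) = 25/31; seller share = |εd|/(εs + |εd|) = 6/31.
So producers capture 6/31 of the subsidy.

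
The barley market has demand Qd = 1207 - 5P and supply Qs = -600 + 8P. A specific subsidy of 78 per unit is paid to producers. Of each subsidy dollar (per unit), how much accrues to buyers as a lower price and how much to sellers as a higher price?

Pre-subsidy: 1207 - 5P = -600 + 8P gives P* = 139, Q* = 512.
With the subsidy, sellers receive Ps = Pb + 78 for each unit, where Pb is the price buyers pay.
Supply in terms of Pb becomes Qs = -600 + 8(Pb + 78) = 24 + 8Pb. Setting this equal to demand: 1207 - 5Pb = 24 + 8Pb, so Pb = 91.
Sellers receive Ps = 91 + 78 = 169; Q' = 1207 − 5·91 = 752.
Buyers' price falls by P* − Pb = 139 − 91 = 48; sellers' price rises by Ps − P* = 169 − 139 = 30.

Buyers gain 48 per unit; sellers gain 30 per unit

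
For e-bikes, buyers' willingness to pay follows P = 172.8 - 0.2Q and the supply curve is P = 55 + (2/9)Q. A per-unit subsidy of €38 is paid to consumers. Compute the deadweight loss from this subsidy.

Pre-subsidy: 172.8 - 0.2Q = 55 + (2/9)Q gives Q* = 279 and P* = 117.
With the rebate, buyers effectively pay Pb = Ps − 38, where Ps is the price sellers receive.
On the curves, Pb = 172.8 - 0.2Q and Ps = 55 + (2/9)Q; the wedge Ps − Pb = 38 gives 55 + (2/9)Q − (172.8 - 0.2Q) = 38, so Q' = 369.
Then Pb = 172.8 − 0.2·369 = 99 and Ps = 55 + (2/9)·369 = 137.
The subsidy expands output by 369 − 279 = 90 past the efficient level; on those units the gap between marginal cost and willingness to pay runs from 0 up to 38.
DWL = ½ × 38 × 90 = 1710.

Deadweight loss = €1710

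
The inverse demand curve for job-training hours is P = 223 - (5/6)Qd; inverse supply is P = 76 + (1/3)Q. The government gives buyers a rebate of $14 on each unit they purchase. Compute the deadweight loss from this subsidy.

Deadweight loss = $84

Pre-subsidy: 223 - (5/6)Q = 76 + (1/3)Q gives Q* = 126 and P* = 118.
With the rebate, buyers effectively pay Pb = Ps − 14, where Ps is the price sellers receive.
On the curves, Pb = 223 - (5/6)Q and Ps = 76 + (1/3)Q; the wedge Ps − Pb = 14 gives 76 + (1/3)Q − (223 - (5/6)Q) = 14, so Q' = 138.
Then Pb = 223 − (5/6)·138 = 108 and Ps = 76 + (1/3)·138 = 122.
The subsidy expands output by 138 − 126 = 12 past the efficient level; on those units the gap between marginal cost and willingness to pay runs from 0 up to 14.
DWL = ½ × 14 × 12 = 84.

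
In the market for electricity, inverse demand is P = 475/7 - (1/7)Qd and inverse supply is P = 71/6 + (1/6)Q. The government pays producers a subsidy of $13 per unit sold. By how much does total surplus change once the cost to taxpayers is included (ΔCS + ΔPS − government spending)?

Net change in total surplus = -$273

Pre-subsidy: 475/7 - (1/7)Q = 71/6 + (1/6)Q gives Q* = 181 and P* = 42.
With the subsidy, sellers receive Ps = Pb + 13 for each unit, where Pb is the price buyers pay.
On the curves, Pb = 475/7 - (1/7)Q and Ps = 71/6 + (1/6)Q; the wedge Ps − Pb = 13 gives 71/6 + (1/6)Q − (475/7 - (1/7)Q) = 13, so Q' = 223.
Then Pb = 475/7 − (1/7)·223 = 36 and Ps = 71/6 + (1/6)·223 = 49.
ΔCS = ½(181 + 223)(42 − 36) = 1212; ΔPS = ½(181 + 223)(49 − 42) = 1414.
Government spending = 13 × 223 = 2899.
Net change = 1212 + 1414 − 2899 = -273. The loss equals the DWL triangle ½·13·42.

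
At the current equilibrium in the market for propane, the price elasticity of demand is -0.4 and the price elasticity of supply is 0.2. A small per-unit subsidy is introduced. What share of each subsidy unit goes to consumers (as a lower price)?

For a small subsidy around the equilibrium, the benefit split depends on the relative slopes, which at a point are proportional to the elasticities.
Buyer share = εs/(εs + |εd|) = 0.2/(0.2 + 0.4) = 1/3; seller share = |εd|/(εs + |εd|) = 2/3.

Consumer share = 1/3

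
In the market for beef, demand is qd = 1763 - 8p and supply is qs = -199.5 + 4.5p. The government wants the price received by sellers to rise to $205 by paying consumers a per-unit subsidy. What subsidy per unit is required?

Required subsidy s = $75 per unit

At a seller price of 205, quantity supplied is -199.5 + 4.5·205 = 723.
Buyers absorb 723 only when they pay pb with 1763 − 8·pb = 723, i.e. pb = 130.
s = ps − pb = 205 − 130 = 75.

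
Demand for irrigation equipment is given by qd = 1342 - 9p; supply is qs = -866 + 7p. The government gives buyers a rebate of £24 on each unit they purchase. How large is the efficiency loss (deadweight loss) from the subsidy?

Pre-subsidy: 1342 - 9p = -866 + 7p gives p* = 138, q* = 100.
With the rebate, buyers effectively pay pb = ps − 24, where ps is the price sellers receive.
Demand in terms of ps becomes qd = 1342 − 9(ps − 24) = 1558 - 9ps. Setting this equal to supply: 1558 - 9ps = -866 + 7ps, so ps = 151.5.
Buyers pay pb = 151.5 − 24 = 127.5; q' = -866 + 7·151.5 = 194.5.
The subsidy expands output by 194.5 − 100 = 94.5 past the efficient level; on those units the gap between marginal cost and willingness to pay runs from 0 up to 24.
DWL = ½ × 24 × 94.5 = 1134.

Deadweight loss = £1134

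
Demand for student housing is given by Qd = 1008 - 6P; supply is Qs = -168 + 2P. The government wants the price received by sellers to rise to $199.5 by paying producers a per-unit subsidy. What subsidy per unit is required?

Required subsidy s = $70 per unit

At a seller price of 199.5, quantity supplied is -168 + 2·199.5 = 231.
Buyers absorb 231 only when they pay Pb with 1008 − 6·Pb = 231, i.e. Pb = 129.5.
s = Ps − Pb = 199.5 − 129.5 = 70.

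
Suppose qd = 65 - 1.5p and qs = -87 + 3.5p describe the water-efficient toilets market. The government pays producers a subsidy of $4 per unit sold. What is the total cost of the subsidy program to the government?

Government cost = $94.4

Pre-subsidy: 65 - 1.5p = -87 + 3.5p gives p* = 30.4, q* = 19.4.
With the subsidy, sellers receive ps = pb + 4 for each unit, where pb is the price buyers pay.
Supply in terms of pb becomes qs = -87 + 3.5(pb + 4) = -73 + 3.5pb. Setting this equal to demand: 65 - 1.5pb = -73 + 3.5pb, so pb = 27.6.
Sellers receive ps = 27.6 + 4 = 31.6; q' = 65 − 1.5·27.6 = 23.6.
Government outlay = subsidy × quantity = 4 × 23.6 = 94.4.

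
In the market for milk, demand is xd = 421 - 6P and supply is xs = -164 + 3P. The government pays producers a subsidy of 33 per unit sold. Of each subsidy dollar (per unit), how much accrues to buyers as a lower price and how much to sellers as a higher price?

Buyers gain 11 per unit; sellers gain 22 per unit

Pre-subsidy: 421 - 6P = -164 + 3P gives P* = 65, x* = 31.
With the subsidy, sellers receive Ps = Pb + 33 for each unit, where Pb is the price buyers pay.
Supply in terms of Pb becomes xs = -164 + 3(Pb + 33) = -65 + 3Pb. Setting this equal to demand: 421 - 6Pb = -65 + 3Pb, so Pb = 54.
Sellers receive Ps = 54 + 33 = 87; x' = 421 − 6·54 = 97.
Buyers' price falls by P* − Pb = 65 − 54 = 11; sellers' price rises by Ps − P* = 87 − 65 = 22.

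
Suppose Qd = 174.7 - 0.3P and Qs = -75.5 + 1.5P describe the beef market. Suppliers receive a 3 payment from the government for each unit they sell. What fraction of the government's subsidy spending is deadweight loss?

DWL / government spending = 3/1070

Pre-subsidy: 174.7 - 0.3P = -75.5 + 1.5P gives P* = 139, Q* = 133.
With the subsidy, sellers receive Ps = Pb + 3 for each unit, where Pb is the price buyers pay.
Supply in terms of Pb becomes Qs = -75.5 + 1.5(Pb + 3) = -71 + 1.5Pb. Setting this equal to demand: 174.7 - 0.3Pb = -71 + 1.5Pb, so Pb = 136.5.
Sellers receive Ps = 136.5 + 3 = 139.5; Q' = 174.7 − 0.3·136.5 = 133.75.
ΔCS = ½(133 + 133.75)(139 − 136.5) = 333.4375; ΔPS = ½(133 + 133.75)(139.5 − 139) = 66.6875.
Government spending = 3 × 133.75 = 401.25.
DWL = ½ × 3 × (133.75 − 133) = 1.125; fraction = 1.125 / 401.25 = 3/1070.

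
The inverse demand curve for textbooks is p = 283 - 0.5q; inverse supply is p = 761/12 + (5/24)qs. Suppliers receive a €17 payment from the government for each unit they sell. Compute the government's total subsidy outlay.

Government cost = €5678

Pre-subsidy: 283 - 0.5q = 761/12 + (5/24)q gives q* = 310 and p* = 128.
With the subsidy, sellers receive ps = pb + 17 for each unit, where pb is the price buyers pay.
On the curves, pb = 283 - 0.5q and ps = 761/12 + (5/24)q; the wedge ps − pb = 17 gives 761/12 + (5/24)q − (283 - 0.5q) = 17, so q' = 334.
Then pb = 283 − 0.5·334 = 116 and ps = 761/12 + (5/24)·334 = 133.
Government outlay = subsidy × quantity = 17 × 334 = 5678.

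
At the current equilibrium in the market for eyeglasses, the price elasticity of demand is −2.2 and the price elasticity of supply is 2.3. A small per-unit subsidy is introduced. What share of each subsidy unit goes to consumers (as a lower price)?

Consumer share = 23/45

For a small subsidy around the equilibrium, the benefit split depends on the relative slopes, which at a point are proportional to the elasticities.
Buyer share = εs/(εs + |εd|) = 2.3/(2.3 + 2.2) = 23/45; seller share = |εd|/(εs + |εd|) = 22/45.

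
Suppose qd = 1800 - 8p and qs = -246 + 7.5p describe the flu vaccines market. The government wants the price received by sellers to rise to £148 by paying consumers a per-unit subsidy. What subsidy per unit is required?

Required subsidy s = £31 per unit

At a seller price of 148, quantity supplied is -246 + 7.5·148 = 864.
Buyers absorb 864 only when they pay pb with 1800 − 8·pb = 864, i.e. pb = 117.
s = ps − pb = 148 − 117 = 31.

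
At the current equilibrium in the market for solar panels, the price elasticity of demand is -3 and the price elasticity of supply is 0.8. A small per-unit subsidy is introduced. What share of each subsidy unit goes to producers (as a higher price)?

For a small subsidy around the equilibrium, the benefit split depends on the relative slopes, which at a point are proportional to the elasticities.
Buyer share = εs/(εs + |εd|) = 0.8/(0.8 + 3) = 4/19; seller share = |εd|/(εs + |εd|) = 15/19.
So producers capture 15/19 of the subsidy.

Producer share = 15/19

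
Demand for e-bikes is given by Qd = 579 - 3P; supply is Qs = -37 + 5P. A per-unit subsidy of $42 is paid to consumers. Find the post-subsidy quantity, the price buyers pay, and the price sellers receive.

Pre-subsidy: 579 - 3P = -37 + 5P gives P* = 77, Q* = 348.
With the rebate, buyers effectively pay Pb = Ps − 42, where Ps is the price sellers receive.
Demand in terms of Ps becomes Qd = 579 − 3(Ps − 42) = 705 - 3Ps. Setting this equal to supply: 705 - 3Ps = -37 + 5Ps, so Ps = 92.75.
Buyers pay Pb = 92.75 − 42 = 50.75; Q' = -37 + 5·92.75 = 426.75.

Q' = 426.75; buyers pay $50.75; sellers receive $92.75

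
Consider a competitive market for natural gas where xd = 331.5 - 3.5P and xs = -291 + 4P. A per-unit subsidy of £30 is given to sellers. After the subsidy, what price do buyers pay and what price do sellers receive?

Pre-subsidy: 331.5 - 3.5P = -291 + 4P gives P* = 83, x* = 41.
With the subsidy, sellers receive Ps = Pb + 30 for each unit, where Pb is the price buyers pay.
Supply in terms of Pb becomes xs = -291 + 4(Pb + 30) = -171 + 4Pb. Setting this equal to demand: 331.5 - 3.5Pb = -171 + 4Pb, so Pb = 67.
Sellers receive Ps = 67 + 30 = 97; x' = 331.5 − 3.5·67 = 97.

Buyers pay £67; sellers receive £97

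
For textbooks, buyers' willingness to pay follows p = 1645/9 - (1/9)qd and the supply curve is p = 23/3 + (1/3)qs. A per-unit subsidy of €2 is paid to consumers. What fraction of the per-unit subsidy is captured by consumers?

Pre-subsidy: 1645/9 - (1/9)q = 23/3 + (1/3)q gives q* = 394 and p* = 139.
With the rebate, buyers effectively pay pb = ps − 2, where ps is the price sellers receive.
On the curves, pb = 1645/9 - (1/9)q and ps = 23/3 + (1/3)q; the wedge ps − pb = 2 gives 23/3 + (1/3)q − (1645/9 - (1/9)q) = 2, so q' = 398.5.
Then pb = 1645/9 − (1/9)·398.5 = 138.5 and ps = 23/3 + (1/3)·398.5 = 140.5.
Buyers' price falls by p* − pb = 139 − 138.5 = 0.5; sellers' price rises by ps − p* = 140.5 − 139 = 1.5.
So consumers capture 0.5/2 = 0.25 of each unit of subsidy.

Consumer share = 0.25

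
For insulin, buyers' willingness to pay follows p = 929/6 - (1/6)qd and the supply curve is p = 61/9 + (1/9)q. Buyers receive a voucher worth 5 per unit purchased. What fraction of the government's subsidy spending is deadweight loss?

Pre-subsidy: 929/6 - (1/6)q = 61/9 + (1/9)q gives q* = 533 and p* = 66.
With the rebate, buyers effectively pay pb = ps − 5, where ps is the price sellers receive.
On the curves, pb = 929/6 - (1/6)q and ps = 61/9 + (1/9)q; the wedge ps − pb = 5 gives 61/9 + (1/9)q − (929/6 - (1/6)q) = 5, so q' = 551.
Then pb = 929/6 − (1/6)·551 = 63 and ps = 61/9 + (1/9)·551 = 68.
ΔCS = ½(533 + 551)(66 − 63) = 1626; ΔPS = ½(533 + 551)(68 − 66) = 1084.
Government spending = 5 × 551 = 2755.
DWL = ½ × 5 × (551 − 533) = 45; fraction = 45 / 2755 = 9/551.

DWL / government spending = 9/551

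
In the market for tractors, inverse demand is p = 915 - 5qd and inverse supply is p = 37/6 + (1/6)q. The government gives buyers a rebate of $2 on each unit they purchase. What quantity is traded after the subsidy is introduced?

q' = 5465/31

Pre-subsidy: 915 - 5q = 37/6 + (1/6)q gives q* = 5453/31 and p* = 1100/31.
With the rebate, buyers effectively pay pb = ps − 2, where ps is the price sellers receive.
On the curves, pb = 915 - 5q and ps = 37/6 + (1/6)q; the wedge ps − pb = 2 gives 37/6 + (1/6)q − (915 - 5q) = 2, so q' = 5465/31.
Then pb = 915 − 5·(5465/31) = 1040/31 and ps = 37/6 + (1/6)·(5465/31) = 1102/31.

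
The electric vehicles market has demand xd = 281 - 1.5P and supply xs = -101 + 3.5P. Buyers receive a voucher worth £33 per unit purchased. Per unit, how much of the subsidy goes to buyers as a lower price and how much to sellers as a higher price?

Pre-subsidy: 281 - 1.5P = -101 + 3.5P gives P* = 76.4, x* = 166.4.
With the rebate, buyers effectively pay Pb = Ps − 33, where Ps is the price sellers receive.
Demand in terms of Ps becomes xd = 281 − 1.5(Ps − 33) = 330.5 - 1.5Ps. Setting this equal to supply: 330.5 - 1.5Ps = -101 + 3.5Ps, so Ps = 86.3.
Buyers pay Pb = 86.3 − 33 = 53.3; x' = -101 + 3.5·86.3 = 201.05.
Buyers' price falls by P* − Pb = 76.4 − 53.3 = 23.1; sellers' price rises by Ps − P* = 86.3 − 76.4 = 9.9.

Buyers gain £23.1 per unit; sellers gain £9.9 per unit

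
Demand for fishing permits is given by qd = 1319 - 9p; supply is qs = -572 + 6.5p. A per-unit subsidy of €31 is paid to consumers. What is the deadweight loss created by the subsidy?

Pre-subsidy: 1319 - 9p = -572 + 6.5p gives p* = 122, q* = 221.
With the rebate, buyers effectively pay pb = ps − 31, where ps is the price sellers receive.
Demand in terms of ps becomes qd = 1319 − 9(ps − 31) = 1598 - 9ps. Setting this equal to supply: 1598 - 9ps = -572 + 6.5ps, so ps = 140.
Buyers pay pb = 140 − 31 = 109; q' = -572 + 6.5·140 = 338.
The subsidy expands output by 338 − 221 = 117 past the efficient level; on those units the gap between marginal cost and willingness to pay runs from 0 up to 31.
DWL = ½ × 31 × 117 = 1813.5.

Deadweight loss = €1813.5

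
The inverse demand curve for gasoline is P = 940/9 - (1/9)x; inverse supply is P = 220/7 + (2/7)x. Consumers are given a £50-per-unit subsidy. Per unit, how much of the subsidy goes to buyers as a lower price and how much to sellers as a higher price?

Pre-subsidy: 940/9 - (1/9)x = 220/7 + (2/7)x gives x* = 184 and P* = 84.
With the rebate, buyers effectively pay Pb = Ps − 50, where Ps is the price sellers receive.
On the curves, Pb = 940/9 - (1/9)x and Ps = 220/7 + (2/7)x; the wedge Ps − Pb = 50 gives 220/7 + (2/7)x − (940/9 - (1/9)x) = 50, so x' = 310.
Then Pb = 940/9 − (1/9)·310 = 70 and Ps = 220/7 + (2/7)·310 = 120.
Buyers' price falls by P* − Pb = 84 − 70 = 14; sellers' price rises by Ps − P* = 120 − 84 = 36.

Buyers gain £14 per unit; sellers gain £36 per unit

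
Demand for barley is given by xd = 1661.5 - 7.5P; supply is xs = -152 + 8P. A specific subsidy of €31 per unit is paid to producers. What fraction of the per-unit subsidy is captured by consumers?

Pre-subsidy: 1661.5 - 7.5P = -152 + 8P gives P* = 117, x* = 784.
With the subsidy, sellers receive Ps = Pb + 31 for each unit, where Pb is the price buyers pay.
Supply in terms of Pb becomes xs = -152 + 8(Pb + 31) = 96 + 8Pb. Setting this equal to demand: 1661.5 - 7.5Pb = 96 + 8Pb, so Pb = 101.
Sellers receive Ps = 101 + 31 = 132; x' = 1661.5 − 7.5·101 = 904.
Buyers' price falls by P* − Pb = 117 − 101 = 16; sellers' price rises by Ps − P* = 132 − 117 = 15.
So consumers capture 16/31 = 16/31 of each unit of subsidy.

Consumer share = 16/31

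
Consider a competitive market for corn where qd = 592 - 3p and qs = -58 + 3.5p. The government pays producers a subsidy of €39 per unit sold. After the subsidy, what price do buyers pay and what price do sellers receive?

Pre-subsidy: 592 - 3p = -58 + 3.5p gives p* = 100, q* = 292.
With the subsidy, sellers receive ps = pb + 39 for each unit, where pb is the price buyers pay.
Supply in terms of pb becomes qs = -58 + 3.5(pb + 39) = 78.5 + 3.5pb. Setting this equal to demand: 592 - 3pb = 78.5 + 3.5pb, so pb = 79.
Sellers receive ps = 79 + 39 = 118; q' = 592 − 3·79 = 355.

Buyers pay €79; sellers receive €118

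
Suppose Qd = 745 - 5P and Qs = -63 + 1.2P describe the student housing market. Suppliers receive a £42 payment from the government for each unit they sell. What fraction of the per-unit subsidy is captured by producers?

Producer share = 25/31

Pre-subsidy: 745 - 5P = -63 + 1.2P gives P* = 4040/31, Q* = 2895/31.
With the subsidy, sellers receive Ps = Pb + 42 for each unit, where Pb is the price buyers pay.
Supply in terms of Pb becomes Qs = -63 + 1.2(Pb + 42) = -12.6 + 1.2Pb. Setting this equal to demand: 745 - 5Pb = -12.6 + 1.2Pb, so Pb = 3788/31.
Sellers receive Ps = 3788/31 + 42 = 5090/31; Q' = 745 − 5·(3788/31) = 4155/31.
Buyers' price falls by P* − Pb = 4040/31 − 3788/31 = 252/31; sellers' price rises by Ps − P* = 5090/31 − 4040/31 = 1050/31.
So producers capture (1050/31)/42 = 25/31 of each unit of subsidy.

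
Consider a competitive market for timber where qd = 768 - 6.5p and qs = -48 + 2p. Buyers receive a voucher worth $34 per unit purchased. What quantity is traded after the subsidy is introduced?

q' = 196

Pre-subsidy: 768 - 6.5p = -48 + 2p gives p* = 96, q* = 144.
With the rebate, buyers effectively pay pb = ps − 34, where ps is the price sellers receive.
Demand in terms of ps becomes qd = 768 − 6.5(ps − 34) = 989 - 6.5ps. Setting this equal to supply: 989 - 6.5ps = -48 + 2ps, so ps = 122.
Buyers pay pb = 122 − 34 = 88; q' = -48 + 2·122 = 196.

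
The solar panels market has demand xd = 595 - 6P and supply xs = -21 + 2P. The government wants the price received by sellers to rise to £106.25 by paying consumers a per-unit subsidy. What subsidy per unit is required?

At a seller price of 106.25, quantity supplied is -21 + 2·106.25 = 191.5.
Buyers absorb 191.5 only when they pay Pb with 595 − 6·Pb = 191.5, i.e. Pb = 67.25.
s = Ps − Pb = 106.25 − 67.25 = 39.

Required subsidy s = £39 per unit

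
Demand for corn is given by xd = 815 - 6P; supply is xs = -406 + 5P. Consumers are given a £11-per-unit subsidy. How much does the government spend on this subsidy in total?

Government cost = £1969

Pre-subsidy: 815 - 6P = -406 + 5P gives P* = 111, x* = 149.
With the rebate, buyers effectively pay Pb = Ps − 11, where Ps is the price sellers receive.
Demand in terms of Ps becomes xd = 815 − 6(Ps − 11) = 881 - 6Ps. Setting this equal to supply: 881 - 6Ps = -406 + 5Ps, so Ps = 117.
Buyers pay Pb = 117 − 11 = 106; x' = -406 + 5·117 = 179.
Government outlay = subsidy × quantity = 11 × 179 = 1969.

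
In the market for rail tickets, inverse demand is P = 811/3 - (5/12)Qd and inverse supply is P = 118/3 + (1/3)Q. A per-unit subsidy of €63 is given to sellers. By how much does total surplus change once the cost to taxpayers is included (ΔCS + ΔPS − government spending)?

Pre-subsidy: 811/3 - (5/12)Q = 118/3 + (1/3)Q gives Q* = 308 and P* = 142.
With the subsidy, sellers receive Ps = Pb + 63 for each unit, where Pb is the price buyers pay.
On the curves, Pb = 811/3 - (5/12)Q and Ps = 118/3 + (1/3)Q; the wedge Ps − Pb = 63 gives 118/3 + (1/3)Q − (811/3 - (5/12)Q) = 63, so Q' = 392.
Then Pb = 811/3 − (5/12)·392 = 107 and Ps = 118/3 + (1/3)·392 = 170.
ΔCS = ½(308 + 392)(142 − 107) = 12250; ΔPS = ½(308 + 392)(170 − 142) = 9800.
Government spending = 63 × 392 = 24696.
Net change = 12250 + 9800 − 24696 = -2646. The loss equals the DWL triangle ½·63·84.

Net change in total surplus = -€2646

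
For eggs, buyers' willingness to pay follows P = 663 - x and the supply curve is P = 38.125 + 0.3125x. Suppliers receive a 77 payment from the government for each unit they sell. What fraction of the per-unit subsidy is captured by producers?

Pre-subsidy: 663 - x = 38.125 + 0.3125x gives x* = 9998/21 and P* = 3925/21.
With the subsidy, sellers receive Ps = Pb + 77 for each unit, where Pb is the price buyers pay.
On the curves, Pb = 663 - x and Ps = 38.125 + 0.3125x; the wedge Ps − Pb = 77 gives 38.125 + 0.3125x − (663 - x) = 77, so x' = 11230/21.
Then Pb = 663 − 1·(11230/21) = 2693/21 and Ps = 38.125 + 0.3125·(11230/21) = 4310/21.
Buyers' price falls by P* − Pb = 3925/21 − 2693/21 = 176/3; sellers' price rises by Ps − P* = 4310/21 − 3925/21 = 55/3.
So producers capture (55/3)/77 = 5/21 of each unit of subsidy.

Producer share = 5/21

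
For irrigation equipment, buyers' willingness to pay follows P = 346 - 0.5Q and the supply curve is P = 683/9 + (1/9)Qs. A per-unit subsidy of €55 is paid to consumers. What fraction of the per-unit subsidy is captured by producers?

Pre-subsidy: 346 - 0.5Q = 683/9 + (1/9)Q gives Q* = 442 and P* = 125.
With the rebate, buyers effectively pay Pb = Ps − 55, where Ps is the price sellers receive.
On the curves, Pb = 346 - 0.5Q and Ps = 683/9 + (1/9)Q; the wedge Ps − Pb = 55 gives 683/9 + (1/9)Q − (346 - 0.5Q) = 55, so Q' = 532.
Then Pb = 346 − 0.5·532 = 80 and Ps = 683/9 + (1/9)·532 = 135.
Buyers' price falls by P* − Pb = 125 − 80 = 45; sellers' price rises by Ps − P* = 135 − 125 = 10.
So producers capture 10/55 = 2/11 of each unit of subsidy.

Producer share = 2/11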